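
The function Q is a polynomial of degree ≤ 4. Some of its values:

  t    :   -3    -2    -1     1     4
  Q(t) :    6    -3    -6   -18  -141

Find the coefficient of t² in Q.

-3

Write Q(t) = at^4 + bt³ + ct² + dt + e; the 5 given values yield a linear system in the 5 coefficients.
Solving, the leading coefficient vanishes, and Q(t) = -t³ - 3t² - 5t - 9.
The coefficient of t² is -3.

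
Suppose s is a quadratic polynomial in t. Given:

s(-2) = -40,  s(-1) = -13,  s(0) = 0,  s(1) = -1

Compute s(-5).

-205

Write s(t) = at² + bt + c; the 4 given values yield a linear system in the 3 coefficients.
Solving, s(t) = -7t² + 6t.
Then s(-5) = -205.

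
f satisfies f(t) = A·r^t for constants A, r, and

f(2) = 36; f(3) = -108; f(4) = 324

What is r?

-3

Consecutive ratio: -108/36 = -3, and 324/(-108) = -3, so r = -3.
Then A·(-3)^2 = 36 gives A = 4, and f(t) = 4·(-3)^t.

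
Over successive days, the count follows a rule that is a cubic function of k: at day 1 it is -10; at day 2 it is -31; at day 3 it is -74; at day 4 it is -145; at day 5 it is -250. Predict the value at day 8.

-829

Write the value at k as T(k).
First differences: -21, -43, -71, -105. Second differences: -22, -28, -34. Third differences: -6, -6.
Level-3 differences are constant, so T has degree 3.
Fitting a degree-3 polynomial gives T(k) = -k³ - 5k² + k - 5.
Then T(8) = -829.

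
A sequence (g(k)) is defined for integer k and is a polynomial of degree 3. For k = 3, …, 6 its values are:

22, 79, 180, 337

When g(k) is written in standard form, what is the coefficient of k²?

-2

Write g(k) = ak³ + bk² + ck + d; the 4 given values yield a linear system in the 4 coefficients.
Solving, g(k) = 2k³ - 2k² - 3k - 5.
The coefficient of k² is -2.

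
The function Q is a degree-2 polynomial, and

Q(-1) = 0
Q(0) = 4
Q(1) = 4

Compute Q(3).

Write Q(k) = ak² + bk + c; the 3 given values yield a linear system in the 3 coefficients.
Solving, Q(k) = -2k² + 2k + 4.
Then Q(3) = -8.

-8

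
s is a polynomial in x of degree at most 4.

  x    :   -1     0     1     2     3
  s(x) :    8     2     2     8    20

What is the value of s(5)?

Write s(x) = ax^4 + bx³ + cx² + dx + e; the 5 given values yield a linear system in the 5 coefficients.
Solving, the top 2 coefficients vanish, and s(x) = 3x² - 3x + 2.
Then s(5) = 62.

62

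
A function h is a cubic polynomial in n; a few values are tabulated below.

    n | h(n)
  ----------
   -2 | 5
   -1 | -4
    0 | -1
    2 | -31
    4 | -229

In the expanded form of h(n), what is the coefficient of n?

3

Write h(n) = an³ + bn² + cn + d; the 5 given values yield a linear system in the 4 coefficients.
Solving, h(n) = -3n³ - 3n² + 3n - 1.
The coefficient of n is 3.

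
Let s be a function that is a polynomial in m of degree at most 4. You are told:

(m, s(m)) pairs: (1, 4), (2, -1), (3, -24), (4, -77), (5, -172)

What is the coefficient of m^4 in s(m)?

0

First differences: -5, -23, -53, -95. Second differences: -18, -30, -42. Third differences: -12, -12.
Level-3 differences are constant, so s has degree 3.
Fitting a degree-3 polynomial gives s(m) = -2m³ + 3m² + 3.
The coefficient of m^4 is 0.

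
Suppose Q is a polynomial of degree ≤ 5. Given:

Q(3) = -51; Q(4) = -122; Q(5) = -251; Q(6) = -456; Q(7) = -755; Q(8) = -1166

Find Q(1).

-11

First differences: -71, -129, -205, -299, -411. Second differences: -58, -76, -94, -112. Third differences: -18, -18, -18.
Level-3 differences are constant, so Q has degree 3.
Fitting a degree-3 polynomial gives Q(m) = -3m³ + 7m² - 9m - 6.
Then Q(1) = -11.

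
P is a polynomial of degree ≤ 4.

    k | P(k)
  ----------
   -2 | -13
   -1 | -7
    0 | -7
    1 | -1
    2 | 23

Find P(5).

First differences: 6, 0, 6, 24. Second differences: -6, 6, 18. Third differences: 12, 12.
Level-3 differences are constant, so P has degree 3.
Fitting a degree-3 polynomial gives P(k) = 2k³ + 3k² + k - 7.
Then P(5) = 323.

323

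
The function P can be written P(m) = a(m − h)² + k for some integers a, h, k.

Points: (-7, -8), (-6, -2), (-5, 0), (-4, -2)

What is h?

First differences 6, 2, -2; second difference -4 = 2a, so a = -2.
Expanding, the m-coefficient is −2ah = 4h; matching it to the data gives h = -5, and then k = 0.
So P(m) = -2(m + 5)² + 0.
Hence h = -5.

-5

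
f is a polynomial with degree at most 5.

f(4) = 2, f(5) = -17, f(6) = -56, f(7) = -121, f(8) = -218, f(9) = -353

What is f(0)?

-2

First differences: -19, -39, -65, -97, -135. Second differences: -20, -26, -32, -38. Third differences: -6, -6, -6.
Level-3 differences are constant, so f has degree 3.
Fitting a degree-3 polynomial gives f(n) = -n³ + 5n² - 3n - 2.
The constant term is f(0) = -2.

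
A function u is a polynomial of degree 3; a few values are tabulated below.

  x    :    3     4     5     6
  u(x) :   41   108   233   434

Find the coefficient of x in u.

5

Write u(x) = ax³ + bx² + cx + d; the 4 given values yield a linear system in the 4 coefficients.
Solving, u(x) = 3x³ - 7x² + 5x + 8.
The coefficient of x is 5.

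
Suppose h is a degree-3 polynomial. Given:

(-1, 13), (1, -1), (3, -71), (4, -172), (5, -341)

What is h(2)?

Write h(m) = am³ + bm² + cm + d; the 5 given values yield a linear system in the 4 coefficients.
Solving, h(m) = -3m³ + 2m² - 4m + 4.
Then h(2) = -20.

-20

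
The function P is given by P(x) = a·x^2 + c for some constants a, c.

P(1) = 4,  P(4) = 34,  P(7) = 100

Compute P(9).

From P(1) = 4 and P(4) = 34: 1a + c = 4 and 16a + c = 34.
Subtracting: 15a = 30, so a = 2; then c = 4 − 2·1 = 2.
So P(x) = 2x² + 2, and P(9) = 164.

164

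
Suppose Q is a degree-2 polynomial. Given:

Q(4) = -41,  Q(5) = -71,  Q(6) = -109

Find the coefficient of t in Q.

Write Q(t) = at² + bt + c; the 3 given values yield a linear system in the 3 coefficients.
Solving, Q(t) = -4t² + 6t - 1.
The coefficient of t is 6.

6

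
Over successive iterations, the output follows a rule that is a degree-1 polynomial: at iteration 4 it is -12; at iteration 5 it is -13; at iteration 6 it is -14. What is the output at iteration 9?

-17

Write the value at t as Q(t).
Write Q(t) = at + b; the 3 given values yield a linear system in the 2 coefficients.
Solving, Q(t) = -t - 8.
Then Q(9) = -17.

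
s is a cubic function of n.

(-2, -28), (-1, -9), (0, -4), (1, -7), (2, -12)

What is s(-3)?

-67

Write s(n) = an³ + bn² + cn + d; the 5 given values yield a linear system in the 4 coefficients.
Solving, s(n) = n³ - 4n² - 4.
Then s(-3) = -67.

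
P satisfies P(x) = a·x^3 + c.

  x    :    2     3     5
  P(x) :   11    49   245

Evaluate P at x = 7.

From P(2) = 11 and P(3) = 49: 8a + c = 11 and 27a + c = 49.
Subtracting: 19a = 38, so a = 2; then c = 11 − 2·8 = -5.
So P(x) = 2x³ − 5, and P(7) = 681.

681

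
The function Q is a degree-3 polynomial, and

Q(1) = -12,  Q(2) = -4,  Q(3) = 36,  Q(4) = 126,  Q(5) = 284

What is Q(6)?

First differences: 8, 40, 90, 158. Second differences: 32, 50, 68. Third differences: 18, 18.
Level-3 differences are constant, so Q has degree 3.
Extending the table by one column gives the next first difference 244, so Q(6) = 284 + 244 = 528.

528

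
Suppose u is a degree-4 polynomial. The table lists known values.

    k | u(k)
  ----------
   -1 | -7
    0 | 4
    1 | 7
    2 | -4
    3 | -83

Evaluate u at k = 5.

Write u(k) = ak^4 + bk³ + ck² + dk + e; the 5 given values yield a linear system in the 5 coefficients.
Solving, u(k) = -2k^4 + 3k³ - 2k² + 4k + 4.
Then u(5) = -901.

-901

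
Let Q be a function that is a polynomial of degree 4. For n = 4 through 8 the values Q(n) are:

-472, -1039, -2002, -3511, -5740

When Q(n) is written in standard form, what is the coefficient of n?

Write Q(n) = an^4 + bn³ + cn² + dn + e; the 5 given values yield a linear system in the 5 coefficients.
Solving, Q(n) = -n^4 - 3n³ - 2n² + 3n - 4.
The coefficient of n is 3.

3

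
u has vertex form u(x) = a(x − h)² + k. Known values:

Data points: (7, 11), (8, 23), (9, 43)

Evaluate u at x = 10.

71

First differences 12, 20; second difference 8 = 2a, so a = 4.
Expanding, the x-coefficient is −2ah = -8h; matching it to the data gives h = 6, and then k = 7.
So u(x) = 4(x − 6)² + 7.
u(10) = 4·4² + 7 = 71.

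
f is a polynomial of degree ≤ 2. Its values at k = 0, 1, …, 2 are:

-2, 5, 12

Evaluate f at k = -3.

-23

First differences: 7, 7.
Level-1 differences are constant, so f has degree 1.
Fitting a degree-1 polynomial gives f(k) = 7k - 2.
Then f(-3) = -23.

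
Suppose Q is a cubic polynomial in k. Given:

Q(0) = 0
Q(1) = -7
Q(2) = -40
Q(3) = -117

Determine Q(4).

-256

Write Q(k) = ak³ + bk² + ck + d; the 4 given values yield a linear system in the 4 coefficients.
Solving, Q(k) = -3k³ - 4k².
Then Q(4) = -256.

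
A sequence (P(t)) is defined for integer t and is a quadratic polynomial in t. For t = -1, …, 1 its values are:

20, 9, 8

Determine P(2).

Write P(t) = at² + bt + c; the 3 given values yield a linear system in the 3 coefficients.
Solving, P(t) = 5t² - 6t + 9.
Then P(2) = 17.

17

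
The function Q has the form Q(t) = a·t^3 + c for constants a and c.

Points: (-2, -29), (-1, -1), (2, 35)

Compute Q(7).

1375

From Q(-2) = -29 and Q(-1) = -1: -8a + c = -29 and -1a + c = -1.
Subtracting: 7a = 28, so a = 4; then c = -29 − 4·(-8) = 3.
So Q(t) = 4t³ + 3, and Q(7) = 1375.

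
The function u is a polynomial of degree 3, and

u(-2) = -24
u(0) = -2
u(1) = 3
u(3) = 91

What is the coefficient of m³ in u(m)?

Write u(m) = am³ + bm² + cm + d; the 4 given values yield a linear system in the 4 coefficients.
Solving, u(m) = 3m³ + m² + m - 2.
The coefficient of m³ is 3.

3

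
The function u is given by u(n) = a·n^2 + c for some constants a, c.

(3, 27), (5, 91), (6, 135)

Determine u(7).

From u(3) = 27 and u(5) = 91: 9a + c = 27 and 25a + c = 91.
Subtracting: 16a = 64, so a = 4; then c = 27 − 4·9 = -9.
So u(n) = 4n² − 9, and u(7) = 187.

187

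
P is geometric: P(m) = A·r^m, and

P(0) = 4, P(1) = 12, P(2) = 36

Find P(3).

108

Consecutive ratio: 12/4 = 3, and 36/12 = 3, so r = 3.
Then A·3^0 = 4 gives A = 4, and P(m) = 4·3^m.
P(3) = 4·3^3 = 108.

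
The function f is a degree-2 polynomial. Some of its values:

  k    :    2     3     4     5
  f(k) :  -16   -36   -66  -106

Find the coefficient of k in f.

5

First differences: -20, -30, -40. Second differences: -10, -10.
Level-2 differences are constant, so f has degree 2.
Fitting a degree-2 polynomial gives f(k) = -5k² + 5k - 6.
The coefficient of k is 5.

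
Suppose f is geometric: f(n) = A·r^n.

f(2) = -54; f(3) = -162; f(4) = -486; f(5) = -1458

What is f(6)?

Consecutive ratio: -162/(-54) = 3, and -486/(-162) = 3, so r = 3.
Then A·3^2 = -54 gives A = -6, and f(n) = -6·3^n.
f(6) = -6·3^6 = -4374.

-4374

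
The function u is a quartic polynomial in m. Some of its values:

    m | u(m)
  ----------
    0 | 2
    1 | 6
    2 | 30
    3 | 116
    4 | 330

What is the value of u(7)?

Write u(m) = am^4 + bm³ + cm² + dm + e; the 5 given values yield a linear system in the 5 coefficients.
Solving, u(m) = m^4 + m³ + 2m + 2.
Then u(7) = 2760.

2760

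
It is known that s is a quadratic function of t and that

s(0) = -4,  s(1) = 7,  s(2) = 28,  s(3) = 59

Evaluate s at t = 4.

First differences: 11, 21, 31. Second differences: 10, 10.
Level-2 differences are constant, so s has degree 2.
Extending the table by one column gives the next first difference 41, so s(4) = 59 + 41 = 100.

100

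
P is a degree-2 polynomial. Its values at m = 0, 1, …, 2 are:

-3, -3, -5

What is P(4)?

Write P(m) = am² + bm + c; the 3 given values yield a linear system in the 3 coefficients.
Solving, P(m) = -m² + m - 3.
Then P(4) = -15.

-15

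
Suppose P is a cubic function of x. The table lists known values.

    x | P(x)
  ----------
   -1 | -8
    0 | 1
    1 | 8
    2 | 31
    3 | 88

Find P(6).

First differences: 9, 7, 23, 57. Second differences: -2, 16, 34. Third differences: 18, 18.
Level-3 differences are constant, so P has degree 3.
Fitting a degree-3 polynomial gives P(x) = 3x³ - x² + 5x + 1.
Then P(6) = 643.

643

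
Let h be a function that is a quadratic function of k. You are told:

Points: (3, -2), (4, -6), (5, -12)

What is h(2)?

0

Write h(k) = ak² + bk + c; the 3 given values yield a linear system in the 3 coefficients.
Solving, h(k) = -k² + 3k - 2.
Then h(2) = 0.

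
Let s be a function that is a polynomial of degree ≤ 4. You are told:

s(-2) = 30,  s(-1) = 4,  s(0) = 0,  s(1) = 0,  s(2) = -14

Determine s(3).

-60

Write s(m) = am^4 + bm³ + cm² + dm + e; the 5 given values yield a linear system in the 5 coefficients.
Solving, the leading coefficient vanishes, and s(m) = -3m³ + 2m² + m.
Then s(3) = -60.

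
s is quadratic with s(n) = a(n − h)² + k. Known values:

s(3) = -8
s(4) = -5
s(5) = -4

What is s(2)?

First differences 3, 1; second difference -2 = 2a, so a = -1.
Expanding, the n-coefficient is −2ah = 2h; matching it to the data gives h = 5, and then k = -4.
So s(n) = -1(n − 5)² − 4.
s(2) = -1·(-3)² − 4 = -13.

-13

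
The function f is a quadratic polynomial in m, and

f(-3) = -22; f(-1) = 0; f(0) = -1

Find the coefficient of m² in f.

-4

Write f(m) = am² + bm + c; the 3 given values yield a linear system in the 3 coefficients.
Solving, f(m) = -4m² - 5m - 1.
The coefficient of m² is -4.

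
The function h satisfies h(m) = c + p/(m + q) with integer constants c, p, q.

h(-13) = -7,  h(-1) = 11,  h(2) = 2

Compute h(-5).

-19

(h(m) − c)(m + q) = p for each data point; the three points give a linear system in c and q, then p follows.
Solving: c = -4, q = 3, p = 30, so h(m) = -4 + 30/(m + 3).
Then h(-5) = -4 + 30/(-2) = -19.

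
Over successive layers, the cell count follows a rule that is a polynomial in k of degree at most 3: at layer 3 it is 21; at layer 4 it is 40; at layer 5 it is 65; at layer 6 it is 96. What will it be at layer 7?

Write the value at k as s(k).
First differences: 19, 25, 31. Second differences: 6, 6.
Level-2 differences are constant, so s has degree 2.
Fitting a degree-2 polynomial gives s(k) = 3k² - 2k.
Then s(7) = 133.

133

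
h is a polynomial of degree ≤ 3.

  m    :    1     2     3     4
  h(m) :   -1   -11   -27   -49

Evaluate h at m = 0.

First differences: -10, -16, -22. Second differences: -6, -6.
Level-2 differences are constant, so h has degree 2.
Fitting a degree-2 polynomial gives h(m) = -3m² - m + 3.
Then h(0) = 3.

3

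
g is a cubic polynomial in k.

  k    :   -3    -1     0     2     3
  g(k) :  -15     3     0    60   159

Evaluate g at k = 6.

948

Write g(k) = ak³ + bk² + ck + d; the 5 given values yield a linear system in the 4 coefficients.
Solving, g(k) = 3k³ + 8k² + 2k.
Then g(6) = 948.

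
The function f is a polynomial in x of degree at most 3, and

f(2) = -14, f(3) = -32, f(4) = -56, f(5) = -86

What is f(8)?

Write f(x) = ax³ + bx² + cx + d; the 4 given values yield a linear system in the 4 coefficients.
Solving, the leading coefficient vanishes, and f(x) = -3x² - 3x + 4.
Then f(8) = -212.

-212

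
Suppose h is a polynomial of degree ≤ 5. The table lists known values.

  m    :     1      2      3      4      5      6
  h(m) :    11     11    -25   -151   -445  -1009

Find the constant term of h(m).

First differences: 0, -36, -126, -294, -564. Second differences: -36, -90, -168, -270. Third differences: -54, -78, -102. Fourth differences: -24, -24.
Level-4 differences are constant, so h has degree 4.
Fitting a degree-4 polynomial gives h(m) = -m^4 + m³ + m² + 5m + 5.
The constant term is h(0) = 5.

5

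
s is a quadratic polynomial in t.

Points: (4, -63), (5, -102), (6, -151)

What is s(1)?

-6

Write s(t) = at² + bt + c; the 3 given values yield a linear system in the 3 coefficients.
Solving, s(t) = -5t² + 6t - 7.
Then s(1) = -6.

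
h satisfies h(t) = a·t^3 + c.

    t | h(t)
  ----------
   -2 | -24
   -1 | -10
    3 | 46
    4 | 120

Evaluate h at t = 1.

-6

From h(-2) = -24 and h(-1) = -10: -8a + c = -24 and -1a + c = -10.
Subtracting: 7a = 14, so a = 2; then c = -24 − 2·(-8) = -8.
So h(t) = 2t³ − 8, and h(1) = -6.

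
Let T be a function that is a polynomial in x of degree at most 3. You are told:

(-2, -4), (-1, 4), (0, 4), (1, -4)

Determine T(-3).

-20

First differences: 8, 0, -8. Second differences: -8, -8.
Level-2 differences are constant, so T has degree 2.
Fitting a degree-2 polynomial gives T(x) = -4x² - 4x + 4.
Then T(-3) = -20.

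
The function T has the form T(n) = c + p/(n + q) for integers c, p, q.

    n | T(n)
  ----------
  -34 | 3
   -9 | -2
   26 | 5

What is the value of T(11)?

6

(T(n) − c)(n + q) = p for each data point; the three points give a linear system in c and q, then p follows.
Solving: c = 4, q = 4, p = 30, so T(n) = 4 + 30/(n + 4).
Then T(11) = 4 + 30/15 = 6.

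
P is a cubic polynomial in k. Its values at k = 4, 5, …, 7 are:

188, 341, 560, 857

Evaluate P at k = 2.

32

Write P(k) = ak³ + bk² + ck + d; the 4 given values yield a linear system in the 4 coefficients.
Solving, P(k) = 2k³ + 3k² + 4k - 4.
Then P(2) = 32.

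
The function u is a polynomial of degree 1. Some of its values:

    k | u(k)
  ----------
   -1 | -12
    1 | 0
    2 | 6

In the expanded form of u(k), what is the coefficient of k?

6

Write u(k) = ak + b; the 3 given values yield a linear system in the 2 coefficients.
Solving, u(k) = 6k - 6.
The coefficient of k is 6.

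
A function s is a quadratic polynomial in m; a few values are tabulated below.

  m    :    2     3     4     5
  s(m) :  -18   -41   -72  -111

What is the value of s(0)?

4

Write s(m) = am² + bm + c; the 4 given values yield a linear system in the 3 coefficients.
Solving, s(m) = -4m² - 3m + 4.
Then s(0) = 4.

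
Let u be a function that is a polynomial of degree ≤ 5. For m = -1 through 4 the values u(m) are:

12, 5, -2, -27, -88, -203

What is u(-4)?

213

First differences: -7, -7, -25, -61, -115. Second differences: 0, -18, -36, -54. Third differences: -18, -18, -18.
Level-3 differences are constant, so u has degree 3.
Fitting a degree-3 polynomial gives u(m) = -3m³ - 4m + 5.
Then u(-4) = 213.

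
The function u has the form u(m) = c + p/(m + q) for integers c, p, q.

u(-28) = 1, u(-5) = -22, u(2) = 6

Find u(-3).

26

(u(m) − c)(m + q) = p for each data point; the three points give a linear system in c and q, then p follows.
Solving: c = 2, q = 4, p = 24, so u(m) = 2 + 24/(m + 4).
Then u(-3) = 2 + 24/1 = 26.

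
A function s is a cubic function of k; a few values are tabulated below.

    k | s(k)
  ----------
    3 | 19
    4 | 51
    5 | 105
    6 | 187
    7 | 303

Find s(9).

First differences: 32, 54, 82, 116. Second differences: 22, 28, 34. Third differences: 6, 6.
Level-3 differences are constant, so s has degree 3.
Fitting a degree-3 polynomial gives s(k) = k³ - k² + 2k - 5.
Then s(9) = 661.

661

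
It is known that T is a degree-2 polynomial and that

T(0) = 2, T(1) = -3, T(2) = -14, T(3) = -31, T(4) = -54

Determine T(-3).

-19

First differences: -5, -11, -17, -23. Second differences: -6, -6, -6.
Level-2 differences are constant, so T has degree 2.
Fitting a degree-2 polynomial gives T(m) = -3m² - 2m + 2.
Then T(-3) = -19.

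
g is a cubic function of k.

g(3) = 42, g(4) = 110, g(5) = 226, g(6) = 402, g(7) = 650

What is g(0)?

First differences: 68, 116, 176, 248. Second differences: 48, 60, 72. Third differences: 12, 12.
Level-3 differences are constant, so g has degree 3.
Fitting a degree-3 polynomial gives g(k) = 2k³ - 6k + 6.
Then g(0) = 6.

6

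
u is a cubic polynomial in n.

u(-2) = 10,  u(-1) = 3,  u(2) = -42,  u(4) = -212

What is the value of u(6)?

Write u(n) = an³ + bn² + cn + d; the 4 given values yield a linear system in the 4 coefficients.
Solving, u(n) = -2n³ - 4n² - 5n.
Then u(6) = -606.

-606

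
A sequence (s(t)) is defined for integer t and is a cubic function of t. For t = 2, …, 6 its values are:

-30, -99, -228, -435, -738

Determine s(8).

Write s(t) = at³ + bt² + ct + d; the 5 given values yield a linear system in the 4 coefficients.
Solving, s(t) = -3t³ - 3t² + 3t.
Then s(8) = -1704.

-1704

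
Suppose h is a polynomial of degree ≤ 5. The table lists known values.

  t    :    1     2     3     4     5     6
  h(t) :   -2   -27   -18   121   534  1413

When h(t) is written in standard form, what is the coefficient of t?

0

First differences: -25, 9, 139, 413, 879. Second differences: 34, 130, 274, 466. Third differences: 96, 144, 192. Fourth differences: 48, 48.
Level-4 differences are constant, so h has degree 4.
Fitting a degree-4 polynomial gives h(t) = 2t^4 - 4t³ - 9t² + 9.
The coefficient of t is 0.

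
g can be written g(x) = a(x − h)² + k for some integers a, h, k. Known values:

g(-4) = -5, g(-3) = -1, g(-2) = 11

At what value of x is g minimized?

-4

First differences 4, 12; second difference 8 = 2a, so a = 4.
Expanding, the x-coefficient is −2ah = -8h; matching it to the data gives h = -4, and then k = -5.
So g(x) = 4(x + 4)² − 5.
Hence h = -4.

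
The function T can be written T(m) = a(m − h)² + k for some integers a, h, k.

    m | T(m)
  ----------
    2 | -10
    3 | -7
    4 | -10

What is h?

First differences 3, -3; second difference -6 = 2a, so a = -3.
Expanding, the m-coefficient is −2ah = 6h; matching it to the data gives h = 3, and then k = -7.
So T(m) = -3(m − 3)² − 7.
Hence h = 3.

3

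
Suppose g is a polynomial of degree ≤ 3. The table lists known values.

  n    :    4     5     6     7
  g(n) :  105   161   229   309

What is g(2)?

First differences: 56, 68, 80. Second differences: 12, 12.
Level-2 differences are constant, so g has degree 2.
Fitting a degree-2 polynomial gives g(n) = 6n² + 2n + 1.
Then g(2) = 29.

29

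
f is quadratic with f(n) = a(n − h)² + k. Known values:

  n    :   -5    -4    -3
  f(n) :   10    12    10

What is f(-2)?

First differences 2, -2; second difference -4 = 2a, so a = -2.
Expanding, the n-coefficient is −2ah = 4h; matching it to the data gives h = -4, and then k = 12.
So f(n) = -2(n + 4)² + 12.
f(-2) = -2·2² + 12 = 4.

4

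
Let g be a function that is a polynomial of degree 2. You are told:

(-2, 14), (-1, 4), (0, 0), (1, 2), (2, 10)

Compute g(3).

24

Write g(t) = at² + bt + c; the 5 given values yield a linear system in the 3 coefficients.
Solving, g(t) = 3t² - t.
Then g(3) = 24.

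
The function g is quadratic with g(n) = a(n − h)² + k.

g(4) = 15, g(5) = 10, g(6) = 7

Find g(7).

First differences -5, -3; second difference 2 = 2a, so a = 1.
Expanding, the n-coefficient is −2ah = -2h; matching it to the data gives h = 7, and then k = 6.
So g(n) = 1(n − 7)² + 6.
g(7) = 1·0² + 6 = 6.

6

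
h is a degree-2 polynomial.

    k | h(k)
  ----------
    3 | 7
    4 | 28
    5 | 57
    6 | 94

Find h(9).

First differences: 21, 29, 37. Second differences: 8, 8.
Level-2 differences are constant, so h has degree 2.
Fitting a degree-2 polynomial gives h(k) = 4k² - 7k - 8.
Then h(9) = 253.

253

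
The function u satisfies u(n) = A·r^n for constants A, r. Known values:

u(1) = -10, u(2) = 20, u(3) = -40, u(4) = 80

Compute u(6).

Consecutive ratio: 20/(-10) = -2, and -40/20 = -2, so r = -2.
Then A·(-2)^1 = -10 gives A = 5, and u(n) = 5·(-2)^n.
u(6) = 5·(-2)^6 = 320.

320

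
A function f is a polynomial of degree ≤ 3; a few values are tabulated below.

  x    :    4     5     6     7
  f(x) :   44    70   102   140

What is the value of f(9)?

First differences: 26, 32, 38. Second differences: 6, 6.
Level-2 differences are constant, so f has degree 2.
Fitting a degree-2 polynomial gives f(x) = 3x² - x.
Then f(9) = 234.

234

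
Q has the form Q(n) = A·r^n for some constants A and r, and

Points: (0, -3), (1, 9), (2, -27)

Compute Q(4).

-243

Consecutive ratio: 9/(-3) = -3, and -27/9 = -3, so r = -3.
Then A·(-3)^0 = -3 gives A = -3, and Q(n) = -3·(-3)^n.
Q(4) = -3·(-3)^4 = -243.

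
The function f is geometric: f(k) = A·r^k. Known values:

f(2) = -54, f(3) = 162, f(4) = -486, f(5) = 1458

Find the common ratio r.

-3

Consecutive ratio: 162/(-54) = -3, and -486/162 = -3, so r = -3.
Then A·(-3)^2 = -54 gives A = -6, and f(k) = -6·(-3)^k.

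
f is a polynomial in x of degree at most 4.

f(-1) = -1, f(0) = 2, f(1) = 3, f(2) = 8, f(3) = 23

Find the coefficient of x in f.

First differences: 3, 1, 5, 15. Second differences: -2, 4, 10. Third differences: 6, 6.
Level-3 differences are constant, so f has degree 3.
Fitting a degree-3 polynomial gives f(x) = x³ - x² + x + 2.
The coefficient of x is 1.

1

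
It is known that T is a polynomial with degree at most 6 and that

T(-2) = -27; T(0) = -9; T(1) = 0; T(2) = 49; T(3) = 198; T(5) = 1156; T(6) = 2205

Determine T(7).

3834

Write T(t) = at^6 + bt^5 + ct^4 + dt³ + et² + pt + q; the 7 given values yield a linear system in the 7 coefficients.
Solving, the top 2 coefficients vanish, and T(t) = t^4 + 4t³ + t² + 3t - 9.
Then T(7) = 3834.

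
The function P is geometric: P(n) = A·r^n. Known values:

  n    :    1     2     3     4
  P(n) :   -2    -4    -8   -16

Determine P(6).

Consecutive ratio: -4/(-2) = 2, and -8/(-4) = 2, so r = 2.
Then A·2^1 = -2 gives A = -1, and P(n) = -1·2^n.
P(6) = -1·2^6 = -64.

-64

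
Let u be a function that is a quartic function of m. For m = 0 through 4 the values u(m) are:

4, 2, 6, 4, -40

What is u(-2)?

Write u(m) = am^4 + bm³ + cm² + dm + e; the 5 given values yield a linear system in the 5 coefficients.
Solving, u(m) = -m^4 + 4m³ - 2m² - 3m + 4.
Then u(-2) = -46.

-46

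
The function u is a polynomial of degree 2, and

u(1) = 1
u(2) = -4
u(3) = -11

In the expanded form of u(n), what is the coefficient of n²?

Write u(n) = an² + bn + c; the 3 given values yield a linear system in the 3 coefficients.
Solving, u(n) = -n² - 2n + 4.
The coefficient of n² is -1.

-1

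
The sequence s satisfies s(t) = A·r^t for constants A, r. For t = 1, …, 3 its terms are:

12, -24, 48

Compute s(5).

Consecutive ratio: -24/12 = -2, and 48/(-24) = -2, so r = -2.
Then A·(-2)^1 = 12 gives A = -6, and s(t) = -6·(-2)^t.
s(5) = -6·(-2)^5 = 192.

192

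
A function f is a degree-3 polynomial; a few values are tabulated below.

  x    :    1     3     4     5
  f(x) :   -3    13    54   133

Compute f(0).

-2

Write f(x) = ax³ + bx² + cx + d; the 4 given values yield a linear system in the 4 coefficients.
Solving, f(x) = 2x³ - 5x² + 2x - 2.
Then f(0) = -2.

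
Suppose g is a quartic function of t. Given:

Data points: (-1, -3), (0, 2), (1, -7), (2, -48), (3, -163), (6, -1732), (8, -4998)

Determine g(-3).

-103

Write g(t) = at^4 + bt³ + ct² + dt + e; the 7 given values yield a linear system in the 5 coefficients.
Solving, g(t) = -t^4 - t³ - 6t² - t + 2.
Then g(-3) = -103.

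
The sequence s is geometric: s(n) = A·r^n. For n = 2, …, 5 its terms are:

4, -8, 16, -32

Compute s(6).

64

Consecutive ratio: -8/4 = -2, and 16/(-8) = -2, so r = -2.
Then A·(-2)^2 = 4 gives A = 1, and s(n) = 1·(-2)^n.
s(6) = 1·(-2)^6 = 64.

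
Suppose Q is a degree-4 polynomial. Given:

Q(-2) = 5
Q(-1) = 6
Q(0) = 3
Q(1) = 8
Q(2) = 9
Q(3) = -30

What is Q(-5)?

Write Q(m) = am^4 + bm³ + cm² + dm + e; the 6 given values yield a linear system in the 5 coefficients.
Solving, Q(m) = -m^4 + 5m² + m + 3.
Then Q(-5) = -502.

-502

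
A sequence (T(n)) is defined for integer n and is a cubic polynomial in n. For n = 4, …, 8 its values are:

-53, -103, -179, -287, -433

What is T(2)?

Write T(n) = an³ + bn² + cn + d; the 5 given values yield a linear system in the 4 coefficients.
Solving, T(n) = -n³ + 2n² - 7n + 7.
Then T(2) = -7.

-7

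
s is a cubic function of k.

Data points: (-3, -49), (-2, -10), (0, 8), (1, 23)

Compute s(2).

Write s(k) = ak³ + bk² + ck + d; the 4 given values yield a linear system in the 4 coefficients.
Solving, s(k) = 3k³ + 5k² + 7k + 8.
Then s(2) = 66.

66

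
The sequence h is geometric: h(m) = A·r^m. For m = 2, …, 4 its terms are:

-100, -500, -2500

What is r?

5

Consecutive ratio: -500/(-100) = 5, and -2500/(-500) = 5, so r = 5.
Then A·5^2 = -100 gives A = -4, and h(m) = -4·5^m.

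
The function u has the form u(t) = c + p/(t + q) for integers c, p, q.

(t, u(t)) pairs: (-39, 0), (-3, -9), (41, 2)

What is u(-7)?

(u(t) − c)(t + q) = p for each data point; the three points give a linear system in c and q, then p follows.
Solving: c = 1, q = -1, p = 40, so u(t) = 1 + 40/(t − 1).
Then u(-7) = 1 + 40/(-8) = -4.

-4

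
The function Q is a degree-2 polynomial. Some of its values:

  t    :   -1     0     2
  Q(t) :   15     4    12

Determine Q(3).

31

Write Q(t) = at² + bt + c; the 3 given values yield a linear system in the 3 coefficients.
Solving, Q(t) = 5t² - 6t + 4.
Then Q(3) = 31.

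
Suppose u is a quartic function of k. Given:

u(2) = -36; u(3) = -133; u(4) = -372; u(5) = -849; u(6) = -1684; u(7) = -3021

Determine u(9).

-7897

First differences: -97, -239, -477, -835, -1337. Second differences: -142, -238, -358, -502. Third differences: -96, -120, -144. Fourth differences: -24, -24.
Level-4 differences are constant, so u has degree 4.
Fitting a degree-4 polynomial gives u(k) = -k^4 - 2k³ + 2k² - 4k - 4.
Then u(9) = -7897.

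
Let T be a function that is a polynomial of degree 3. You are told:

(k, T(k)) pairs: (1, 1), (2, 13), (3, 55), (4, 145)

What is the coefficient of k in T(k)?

Write T(k) = ak³ + bk² + ck + d; the 4 given values yield a linear system in the 4 coefficients.
Solving, T(k) = 3k³ - 3k² + 1.
The coefficient of k is 0.

0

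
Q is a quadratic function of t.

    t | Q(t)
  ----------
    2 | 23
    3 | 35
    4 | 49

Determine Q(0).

5

Write Q(t) = at² + bt + c; the 3 given values yield a linear system in the 3 coefficients.
Solving, Q(t) = t² + 7t + 5.
Then Q(0) = 5.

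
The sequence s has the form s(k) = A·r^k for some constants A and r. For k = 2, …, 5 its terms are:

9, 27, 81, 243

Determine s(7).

2187

Consecutive ratio: 27/9 = 3, and 81/27 = 3, so r = 3.
Then A·3^2 = 9 gives A = 1, and s(k) = 1·3^k.
s(7) = 1·3^7 = 2187.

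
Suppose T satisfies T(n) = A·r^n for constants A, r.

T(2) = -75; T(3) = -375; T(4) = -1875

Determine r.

5

Consecutive ratio: -375/(-75) = 5, and -1875/(-375) = 5, so r = 5.
Then A·5^2 = -75 gives A = -3, and T(n) = -3·5^n.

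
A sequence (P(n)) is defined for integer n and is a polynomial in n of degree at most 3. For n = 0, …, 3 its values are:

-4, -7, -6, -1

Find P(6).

First differences: -3, 1, 5. Second differences: 4, 4.
Level-2 differences are constant, so P has degree 2.
Fitting a degree-2 polynomial gives P(n) = 2n² - 5n - 4.
Then P(6) = 38.

38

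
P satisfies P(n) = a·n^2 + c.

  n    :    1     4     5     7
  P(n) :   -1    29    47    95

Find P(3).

15

From P(1) = -1 and P(4) = 29: 1a + c = -1 and 16a + c = 29.
Subtracting: 15a = 30, so a = 2; then c = -1 − 2·1 = -3.
So P(n) = 2n² − 3, and P(3) = 15.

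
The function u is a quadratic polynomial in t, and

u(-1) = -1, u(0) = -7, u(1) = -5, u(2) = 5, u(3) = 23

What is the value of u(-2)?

First differences: -6, 2, 10, 18. Second differences: 8, 8, 8.
Level-2 differences are constant, so u has degree 2.
Fitting a degree-2 polynomial gives u(t) = 4t² - 2t - 7.
Then u(-2) = 13.

13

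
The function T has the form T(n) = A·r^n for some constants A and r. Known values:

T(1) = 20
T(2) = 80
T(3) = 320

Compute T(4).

1280

Consecutive ratio: 80/20 = 4, and 320/80 = 4, so r = 4.
Then A·4^1 = 20 gives A = 5, and T(n) = 5·4^n.
T(4) = 5·4^4 = 1280.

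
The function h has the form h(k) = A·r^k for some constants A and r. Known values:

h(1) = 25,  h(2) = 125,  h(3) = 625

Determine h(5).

15625

Consecutive ratio: 125/25 = 5, and 625/125 = 5, so r = 5.
Then A·5^1 = 25 gives A = 5, and h(k) = 5·5^k.
h(5) = 5·5^5 = 15625.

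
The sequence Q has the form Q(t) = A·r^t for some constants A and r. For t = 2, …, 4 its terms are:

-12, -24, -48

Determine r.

2

Consecutive ratio: -24/(-12) = 2, and -48/(-24) = 2, so r = 2.
Then A·2^2 = -12 gives A = -3, and Q(t) = -3·2^t.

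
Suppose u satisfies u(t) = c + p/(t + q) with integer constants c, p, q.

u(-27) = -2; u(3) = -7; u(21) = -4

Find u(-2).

(u(t) − c)(t + q) = p for each data point; the three points give a linear system in c and q, then p follows.
Solving: c = -3, q = 3, p = -24, so u(t) = -3 − 24/(t + 3).
Then u(-2) = -3 − 24/1 = -27.

-27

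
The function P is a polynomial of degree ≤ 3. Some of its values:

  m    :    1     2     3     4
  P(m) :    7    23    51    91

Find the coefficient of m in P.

First differences: 16, 28, 40. Second differences: 12, 12.
Level-2 differences are constant, so P has degree 2.
Fitting a degree-2 polynomial gives P(m) = 6m² - 2m + 3.
The coefficient of m is -2.

-2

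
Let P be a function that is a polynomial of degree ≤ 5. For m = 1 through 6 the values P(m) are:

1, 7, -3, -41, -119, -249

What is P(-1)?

First differences: 6, -10, -38, -78, -130. Second differences: -16, -28, -40, -52. Third differences: -12, -12, -12.
Level-3 differences are constant, so P has degree 3.
Fitting a degree-3 polynomial gives P(m) = -2m³ + 4m² + 8m - 9.
Then P(-1) = -11.

-11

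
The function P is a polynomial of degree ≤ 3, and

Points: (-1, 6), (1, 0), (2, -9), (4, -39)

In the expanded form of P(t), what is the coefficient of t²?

Write P(t) = at³ + bt² + ct + d; the 4 given values yield a linear system in the 4 coefficients.
Solving, the leading coefficient vanishes, and P(t) = -2t² - 3t + 5.
The coefficient of t² is -2.

-2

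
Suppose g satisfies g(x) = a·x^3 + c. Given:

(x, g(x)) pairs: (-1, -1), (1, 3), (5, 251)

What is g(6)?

433

From g(-1) = -1 and g(1) = 3: -1a + c = -1 and 1a + c = 3.
Subtracting: 2a = 4, so a = 2; then c = -1 − 2·(-1) = 1.
So g(x) = 2x³ + 1, and g(6) = 433.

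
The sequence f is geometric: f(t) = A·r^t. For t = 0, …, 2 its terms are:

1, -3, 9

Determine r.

-3

Consecutive ratio: -3/1 = -3, and 9/(-3) = -3, so r = -3.
Then A·(-3)^0 = 1 gives A = 1, and f(t) = 1·(-3)^t.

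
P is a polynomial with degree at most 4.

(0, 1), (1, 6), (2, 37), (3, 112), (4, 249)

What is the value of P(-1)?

4

First differences: 5, 31, 75, 137. Second differences: 26, 44, 62. Third differences: 18, 18.
Level-3 differences are constant, so P has degree 3.
Fitting a degree-3 polynomial gives P(m) = 3m³ + 4m² - 2m + 1.
Then P(-1) = 4.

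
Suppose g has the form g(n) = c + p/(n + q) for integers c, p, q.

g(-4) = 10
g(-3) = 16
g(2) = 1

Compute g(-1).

-8

(g(n) − c)(n + q) = p for each data point; the three points give a linear system in c and q, then p follows.
Solving: c = 4, q = 2, p = -12, so g(n) = 4 − 12/(n + 2).
Then g(-1) = 4 − 12/1 = -8.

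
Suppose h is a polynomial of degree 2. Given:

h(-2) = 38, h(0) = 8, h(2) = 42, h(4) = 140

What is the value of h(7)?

407

Write h(x) = ax² + bx + c; the 4 given values yield a linear system in the 3 coefficients.
Solving, h(x) = 8x² + x + 8.
Then h(7) = 407.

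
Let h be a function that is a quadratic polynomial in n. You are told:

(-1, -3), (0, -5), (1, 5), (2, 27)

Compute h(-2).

First differences: -2, 10, 22. Second differences: 12, 12.
Level-2 differences are constant, so h has degree 2.
Fitting a degree-2 polynomial gives h(n) = 6n² + 4n - 5.
Then h(-2) = 11.

11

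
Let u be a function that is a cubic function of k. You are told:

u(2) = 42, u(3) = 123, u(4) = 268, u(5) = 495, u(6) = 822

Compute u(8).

First differences: 81, 145, 227, 327. Second differences: 64, 82, 100. Third differences: 18, 18.
Level-3 differences are constant, so u has degree 3.
Fitting a degree-3 polynomial gives u(k) = 3k³ + 5k² - k.
Then u(8) = 1848.

1848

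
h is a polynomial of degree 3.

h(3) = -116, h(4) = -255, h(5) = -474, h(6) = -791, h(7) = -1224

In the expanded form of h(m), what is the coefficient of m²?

-4

First differences: -139, -219, -317, -433. Second differences: -80, -98, -116. Third differences: -18, -18.
Level-3 differences are constant, so h has degree 3.
Fitting a degree-3 polynomial gives h(m) = -3m³ - 4m² + 1.
The coefficient of m² is -4.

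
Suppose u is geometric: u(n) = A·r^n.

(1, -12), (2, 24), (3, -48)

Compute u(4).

96

Consecutive ratio: 24/(-12) = -2, and -48/24 = -2, so r = -2.
Then A·(-2)^1 = -12 gives A = 6, and u(n) = 6·(-2)^n.
u(4) = 6·(-2)^4 = 96.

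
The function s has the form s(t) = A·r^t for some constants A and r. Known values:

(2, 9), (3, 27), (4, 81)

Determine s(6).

729

Consecutive ratio: 27/9 = 3, and 81/27 = 3, so r = 3.
Then A·3^2 = 9 gives A = 1, and s(t) = 1·3^t.
s(6) = 1·3^6 = 729.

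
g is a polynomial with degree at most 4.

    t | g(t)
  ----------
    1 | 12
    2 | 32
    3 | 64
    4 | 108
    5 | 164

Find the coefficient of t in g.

First differences: 20, 32, 44, 56. Second differences: 12, 12, 12.
Level-2 differences are constant, so g has degree 2.
Fitting a degree-2 polynomial gives g(t) = 6t² + 2t + 4.
The coefficient of t is 2.

2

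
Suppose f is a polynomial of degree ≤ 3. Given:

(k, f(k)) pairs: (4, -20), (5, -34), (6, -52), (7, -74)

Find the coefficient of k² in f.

First differences: -14, -18, -22. Second differences: -4, -4.
Level-2 differences are constant, so f has degree 2.
Fitting a degree-2 polynomial gives f(k) = -2k² + 4k - 4.
The coefficient of k² is -2.

-2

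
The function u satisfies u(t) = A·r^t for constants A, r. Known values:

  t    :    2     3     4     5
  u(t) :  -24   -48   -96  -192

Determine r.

2

Consecutive ratio: -48/(-24) = 2, and -96/(-48) = 2, so r = 2.
Then A·2^2 = -24 gives A = -6, and u(t) = -6·2^t.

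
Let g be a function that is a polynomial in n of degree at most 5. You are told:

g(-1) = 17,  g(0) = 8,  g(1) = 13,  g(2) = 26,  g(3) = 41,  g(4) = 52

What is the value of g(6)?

38

First differences: -9, 5, 13, 15, 11. Second differences: 14, 8, 2, -4. Third differences: -6, -6, -6.
Level-3 differences are constant, so g has degree 3.
Fitting a degree-3 polynomial gives g(n) = -n³ + 7n² - n + 8.
Then g(6) = 38.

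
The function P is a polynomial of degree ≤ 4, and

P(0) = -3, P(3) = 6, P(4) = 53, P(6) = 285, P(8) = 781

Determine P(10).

Write P(t) = at^4 + bt³ + ct² + dt + e; the 5 given values yield a linear system in the 5 coefficients.
Solving, the leading coefficient vanishes, and P(t) = 2t³ - 3t² - 6t - 3.
Then P(10) = 1637.

1637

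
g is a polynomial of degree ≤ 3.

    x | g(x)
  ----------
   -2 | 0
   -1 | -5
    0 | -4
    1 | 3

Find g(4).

First differences: -5, 1, 7. Second differences: 6, 6.
Level-2 differences are constant, so g has degree 2.
Fitting a degree-2 polynomial gives g(x) = 3x² + 4x - 4.
Then g(4) = 60.

60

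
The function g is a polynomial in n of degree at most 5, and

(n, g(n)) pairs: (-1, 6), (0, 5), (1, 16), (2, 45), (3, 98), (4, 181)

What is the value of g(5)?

First differences: -1, 11, 29, 53, 83. Second differences: 12, 18, 24, 30. Third differences: 6, 6, 6.
Level-3 differences are constant, so g has degree 3.
Fitting a degree-3 polynomial gives g(n) = n³ + 6n² + 4n + 5.
Then g(5) = 300.

300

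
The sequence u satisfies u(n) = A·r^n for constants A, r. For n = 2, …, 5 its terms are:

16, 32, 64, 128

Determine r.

2

Consecutive ratio: 32/16 = 2, and 64/32 = 2, so r = 2.
Then A·2^2 = 16 gives A = 4, and u(n) = 4·2^n.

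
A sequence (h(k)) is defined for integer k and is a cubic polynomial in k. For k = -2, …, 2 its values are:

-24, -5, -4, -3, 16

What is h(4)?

180

First differences: 19, 1, 1, 19. Second differences: -18, 0, 18. Third differences: 18, 18.
Level-3 differences are constant, so h has degree 3.
Fitting a degree-3 polynomial gives h(k) = 3k³ - 2k - 4.
Then h(4) = 180.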